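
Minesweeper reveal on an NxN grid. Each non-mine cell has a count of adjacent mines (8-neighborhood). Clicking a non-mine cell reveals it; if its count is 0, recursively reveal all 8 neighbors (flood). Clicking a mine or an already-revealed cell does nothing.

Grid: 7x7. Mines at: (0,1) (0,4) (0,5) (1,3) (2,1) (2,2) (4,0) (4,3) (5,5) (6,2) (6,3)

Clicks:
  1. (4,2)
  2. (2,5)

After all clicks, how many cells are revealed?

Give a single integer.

Click 1 (4,2) count=1: revealed 1 new [(4,2)] -> total=1
Click 2 (2,5) count=0: revealed 12 new [(1,4) (1,5) (1,6) (2,4) (2,5) (2,6) (3,4) (3,5) (3,6) (4,4) (4,5) (4,6)] -> total=13

Answer: 13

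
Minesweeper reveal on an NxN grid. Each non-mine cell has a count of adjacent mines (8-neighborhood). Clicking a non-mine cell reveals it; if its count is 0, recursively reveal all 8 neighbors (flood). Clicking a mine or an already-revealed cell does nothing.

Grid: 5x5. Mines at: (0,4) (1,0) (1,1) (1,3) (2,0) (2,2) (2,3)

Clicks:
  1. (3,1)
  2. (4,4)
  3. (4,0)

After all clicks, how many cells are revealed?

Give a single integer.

Answer: 10

Derivation:
Click 1 (3,1) count=2: revealed 1 new [(3,1)] -> total=1
Click 2 (4,4) count=0: revealed 9 new [(3,0) (3,2) (3,3) (3,4) (4,0) (4,1) (4,2) (4,3) (4,4)] -> total=10
Click 3 (4,0) count=0: revealed 0 new [(none)] -> total=10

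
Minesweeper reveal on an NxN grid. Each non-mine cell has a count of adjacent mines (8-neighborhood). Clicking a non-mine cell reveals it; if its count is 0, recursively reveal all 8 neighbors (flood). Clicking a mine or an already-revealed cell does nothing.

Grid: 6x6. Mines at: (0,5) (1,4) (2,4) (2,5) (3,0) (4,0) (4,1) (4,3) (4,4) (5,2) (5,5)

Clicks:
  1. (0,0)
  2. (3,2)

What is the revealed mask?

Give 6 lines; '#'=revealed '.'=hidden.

Answer: ####..
####..
####..
.###..
......
......

Derivation:
Click 1 (0,0) count=0: revealed 15 new [(0,0) (0,1) (0,2) (0,3) (1,0) (1,1) (1,2) (1,3) (2,0) (2,1) (2,2) (2,3) (3,1) (3,2) (3,3)] -> total=15
Click 2 (3,2) count=2: revealed 0 new [(none)] -> total=15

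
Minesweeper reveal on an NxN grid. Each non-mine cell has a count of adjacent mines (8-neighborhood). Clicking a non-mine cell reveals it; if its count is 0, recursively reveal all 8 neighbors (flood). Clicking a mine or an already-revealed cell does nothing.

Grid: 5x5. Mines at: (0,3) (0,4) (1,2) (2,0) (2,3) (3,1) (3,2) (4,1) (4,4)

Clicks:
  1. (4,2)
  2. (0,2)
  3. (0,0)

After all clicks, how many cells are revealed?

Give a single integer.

Click 1 (4,2) count=3: revealed 1 new [(4,2)] -> total=1
Click 2 (0,2) count=2: revealed 1 new [(0,2)] -> total=2
Click 3 (0,0) count=0: revealed 4 new [(0,0) (0,1) (1,0) (1,1)] -> total=6

Answer: 6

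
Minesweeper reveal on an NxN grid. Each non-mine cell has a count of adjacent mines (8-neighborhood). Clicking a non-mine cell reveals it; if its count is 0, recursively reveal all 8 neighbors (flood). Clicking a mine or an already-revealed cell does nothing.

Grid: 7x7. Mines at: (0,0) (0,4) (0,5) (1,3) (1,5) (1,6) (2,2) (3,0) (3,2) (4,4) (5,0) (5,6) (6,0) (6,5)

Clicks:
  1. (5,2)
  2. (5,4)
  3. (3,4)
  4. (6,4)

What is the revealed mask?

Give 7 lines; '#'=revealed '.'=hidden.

Answer: .......
.......
.......
....#..
.###...
.####..
.####..

Derivation:
Click 1 (5,2) count=0: revealed 11 new [(4,1) (4,2) (4,3) (5,1) (5,2) (5,3) (5,4) (6,1) (6,2) (6,3) (6,4)] -> total=11
Click 2 (5,4) count=2: revealed 0 new [(none)] -> total=11
Click 3 (3,4) count=1: revealed 1 new [(3,4)] -> total=12
Click 4 (6,4) count=1: revealed 0 new [(none)] -> total=12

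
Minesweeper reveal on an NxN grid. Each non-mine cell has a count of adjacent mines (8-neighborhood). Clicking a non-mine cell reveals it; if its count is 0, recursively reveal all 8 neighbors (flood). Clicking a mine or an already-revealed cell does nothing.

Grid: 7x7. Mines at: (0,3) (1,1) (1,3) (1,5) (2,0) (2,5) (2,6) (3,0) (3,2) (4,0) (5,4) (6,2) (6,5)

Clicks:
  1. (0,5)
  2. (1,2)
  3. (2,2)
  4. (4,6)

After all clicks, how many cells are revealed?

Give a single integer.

Answer: 9

Derivation:
Click 1 (0,5) count=1: revealed 1 new [(0,5)] -> total=1
Click 2 (1,2) count=3: revealed 1 new [(1,2)] -> total=2
Click 3 (2,2) count=3: revealed 1 new [(2,2)] -> total=3
Click 4 (4,6) count=0: revealed 6 new [(3,5) (3,6) (4,5) (4,6) (5,5) (5,6)] -> total=9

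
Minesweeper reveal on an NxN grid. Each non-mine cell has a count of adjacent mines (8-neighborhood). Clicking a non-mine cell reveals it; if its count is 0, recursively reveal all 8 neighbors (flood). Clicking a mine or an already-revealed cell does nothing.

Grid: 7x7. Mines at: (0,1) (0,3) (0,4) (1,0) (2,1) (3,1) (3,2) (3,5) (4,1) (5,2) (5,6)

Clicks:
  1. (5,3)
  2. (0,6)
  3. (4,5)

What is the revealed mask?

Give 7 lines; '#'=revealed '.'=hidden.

Click 1 (5,3) count=1: revealed 1 new [(5,3)] -> total=1
Click 2 (0,6) count=0: revealed 6 new [(0,5) (0,6) (1,5) (1,6) (2,5) (2,6)] -> total=7
Click 3 (4,5) count=2: revealed 1 new [(4,5)] -> total=8

Answer: .....##
.....##
.....##
.......
.....#.
...#...
.......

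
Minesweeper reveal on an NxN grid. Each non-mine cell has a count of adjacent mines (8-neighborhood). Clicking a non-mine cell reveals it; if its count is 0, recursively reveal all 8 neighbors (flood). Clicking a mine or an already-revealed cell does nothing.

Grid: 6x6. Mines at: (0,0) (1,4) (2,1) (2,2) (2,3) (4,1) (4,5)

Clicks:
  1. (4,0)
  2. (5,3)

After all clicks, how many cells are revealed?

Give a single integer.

Answer: 10

Derivation:
Click 1 (4,0) count=1: revealed 1 new [(4,0)] -> total=1
Click 2 (5,3) count=0: revealed 9 new [(3,2) (3,3) (3,4) (4,2) (4,3) (4,4) (5,2) (5,3) (5,4)] -> total=10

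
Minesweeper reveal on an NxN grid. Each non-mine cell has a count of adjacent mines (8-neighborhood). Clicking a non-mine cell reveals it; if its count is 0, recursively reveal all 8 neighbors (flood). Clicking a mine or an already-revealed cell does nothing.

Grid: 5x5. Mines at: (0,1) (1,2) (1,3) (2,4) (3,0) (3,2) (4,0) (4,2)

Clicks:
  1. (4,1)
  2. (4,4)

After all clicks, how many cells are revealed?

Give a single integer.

Click 1 (4,1) count=4: revealed 1 new [(4,1)] -> total=1
Click 2 (4,4) count=0: revealed 4 new [(3,3) (3,4) (4,3) (4,4)] -> total=5

Answer: 5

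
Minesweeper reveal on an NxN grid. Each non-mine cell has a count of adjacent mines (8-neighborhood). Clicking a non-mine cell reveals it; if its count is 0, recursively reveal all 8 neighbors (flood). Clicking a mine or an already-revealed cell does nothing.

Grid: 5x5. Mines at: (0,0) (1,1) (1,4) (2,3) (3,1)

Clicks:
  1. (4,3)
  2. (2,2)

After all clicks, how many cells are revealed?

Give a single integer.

Click 1 (4,3) count=0: revealed 6 new [(3,2) (3,3) (3,4) (4,2) (4,3) (4,4)] -> total=6
Click 2 (2,2) count=3: revealed 1 new [(2,2)] -> total=7

Answer: 7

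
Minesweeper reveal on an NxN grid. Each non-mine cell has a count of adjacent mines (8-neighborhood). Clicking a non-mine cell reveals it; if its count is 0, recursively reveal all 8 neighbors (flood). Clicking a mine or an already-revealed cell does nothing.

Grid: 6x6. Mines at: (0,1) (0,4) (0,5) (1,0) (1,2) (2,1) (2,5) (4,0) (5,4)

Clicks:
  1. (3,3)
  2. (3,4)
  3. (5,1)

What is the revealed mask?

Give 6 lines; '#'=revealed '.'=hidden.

Click 1 (3,3) count=0: revealed 14 new [(2,2) (2,3) (2,4) (3,1) (3,2) (3,3) (3,4) (4,1) (4,2) (4,3) (4,4) (5,1) (5,2) (5,3)] -> total=14
Click 2 (3,4) count=1: revealed 0 new [(none)] -> total=14
Click 3 (5,1) count=1: revealed 0 new [(none)] -> total=14

Answer: ......
......
..###.
.####.
.####.
.###..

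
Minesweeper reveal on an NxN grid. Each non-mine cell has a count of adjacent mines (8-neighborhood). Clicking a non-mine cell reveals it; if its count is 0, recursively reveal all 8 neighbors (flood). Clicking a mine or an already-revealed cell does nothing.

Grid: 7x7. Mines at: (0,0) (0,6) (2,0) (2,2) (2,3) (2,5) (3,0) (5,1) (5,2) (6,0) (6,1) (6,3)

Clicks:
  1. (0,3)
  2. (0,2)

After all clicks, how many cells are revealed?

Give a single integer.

Click 1 (0,3) count=0: revealed 10 new [(0,1) (0,2) (0,3) (0,4) (0,5) (1,1) (1,2) (1,3) (1,4) (1,5)] -> total=10
Click 2 (0,2) count=0: revealed 0 new [(none)] -> total=10

Answer: 10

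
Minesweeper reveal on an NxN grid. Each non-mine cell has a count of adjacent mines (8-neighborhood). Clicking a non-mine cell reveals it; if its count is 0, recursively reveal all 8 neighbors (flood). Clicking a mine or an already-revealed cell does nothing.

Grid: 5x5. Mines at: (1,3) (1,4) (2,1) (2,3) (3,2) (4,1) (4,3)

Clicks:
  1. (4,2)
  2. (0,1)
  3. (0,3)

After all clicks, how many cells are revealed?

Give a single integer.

Click 1 (4,2) count=3: revealed 1 new [(4,2)] -> total=1
Click 2 (0,1) count=0: revealed 6 new [(0,0) (0,1) (0,2) (1,0) (1,1) (1,2)] -> total=7
Click 3 (0,3) count=2: revealed 1 new [(0,3)] -> total=8

Answer: 8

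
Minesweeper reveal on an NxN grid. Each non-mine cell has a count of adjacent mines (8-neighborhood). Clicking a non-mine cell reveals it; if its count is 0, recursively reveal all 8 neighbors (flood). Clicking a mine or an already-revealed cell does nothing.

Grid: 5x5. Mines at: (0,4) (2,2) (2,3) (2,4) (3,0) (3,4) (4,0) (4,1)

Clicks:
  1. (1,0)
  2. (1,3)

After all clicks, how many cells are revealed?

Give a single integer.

Answer: 10

Derivation:
Click 1 (1,0) count=0: revealed 10 new [(0,0) (0,1) (0,2) (0,3) (1,0) (1,1) (1,2) (1,3) (2,0) (2,1)] -> total=10
Click 2 (1,3) count=4: revealed 0 new [(none)] -> total=10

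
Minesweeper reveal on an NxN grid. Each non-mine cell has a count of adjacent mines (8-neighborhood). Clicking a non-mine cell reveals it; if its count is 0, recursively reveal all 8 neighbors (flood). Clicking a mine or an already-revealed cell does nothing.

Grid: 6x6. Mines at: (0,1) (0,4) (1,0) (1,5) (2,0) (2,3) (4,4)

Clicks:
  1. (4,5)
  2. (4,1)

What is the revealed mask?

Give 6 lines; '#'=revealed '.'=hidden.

Answer: ......
......
......
####..
####.#
####..

Derivation:
Click 1 (4,5) count=1: revealed 1 new [(4,5)] -> total=1
Click 2 (4,1) count=0: revealed 12 new [(3,0) (3,1) (3,2) (3,3) (4,0) (4,1) (4,2) (4,3) (5,0) (5,1) (5,2) (5,3)] -> total=13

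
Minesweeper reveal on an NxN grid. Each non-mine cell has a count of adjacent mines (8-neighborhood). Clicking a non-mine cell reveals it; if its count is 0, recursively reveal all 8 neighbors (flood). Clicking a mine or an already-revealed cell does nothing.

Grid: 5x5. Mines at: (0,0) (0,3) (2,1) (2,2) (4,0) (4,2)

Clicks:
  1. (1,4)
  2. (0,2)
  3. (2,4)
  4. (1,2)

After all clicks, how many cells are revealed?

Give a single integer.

Click 1 (1,4) count=1: revealed 1 new [(1,4)] -> total=1
Click 2 (0,2) count=1: revealed 1 new [(0,2)] -> total=2
Click 3 (2,4) count=0: revealed 7 new [(1,3) (2,3) (2,4) (3,3) (3,4) (4,3) (4,4)] -> total=9
Click 4 (1,2) count=3: revealed 1 new [(1,2)] -> total=10

Answer: 10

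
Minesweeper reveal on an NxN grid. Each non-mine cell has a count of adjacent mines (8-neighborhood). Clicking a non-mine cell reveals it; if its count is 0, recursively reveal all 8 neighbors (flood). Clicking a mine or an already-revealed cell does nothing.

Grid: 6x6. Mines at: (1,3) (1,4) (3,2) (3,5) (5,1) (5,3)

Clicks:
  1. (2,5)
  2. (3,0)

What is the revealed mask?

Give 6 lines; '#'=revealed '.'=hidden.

Answer: ###...
###...
###..#
##....
##....
......

Derivation:
Click 1 (2,5) count=2: revealed 1 new [(2,5)] -> total=1
Click 2 (3,0) count=0: revealed 13 new [(0,0) (0,1) (0,2) (1,0) (1,1) (1,2) (2,0) (2,1) (2,2) (3,0) (3,1) (4,0) (4,1)] -> total=14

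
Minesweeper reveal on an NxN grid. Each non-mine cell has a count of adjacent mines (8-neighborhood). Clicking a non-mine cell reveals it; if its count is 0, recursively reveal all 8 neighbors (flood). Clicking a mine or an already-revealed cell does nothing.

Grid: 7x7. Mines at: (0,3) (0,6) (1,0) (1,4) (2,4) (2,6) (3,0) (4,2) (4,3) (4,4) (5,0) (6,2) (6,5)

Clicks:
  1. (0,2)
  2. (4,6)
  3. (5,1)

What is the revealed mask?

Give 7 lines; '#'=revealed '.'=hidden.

Click 1 (0,2) count=1: revealed 1 new [(0,2)] -> total=1
Click 2 (4,6) count=0: revealed 6 new [(3,5) (3,6) (4,5) (4,6) (5,5) (5,6)] -> total=7
Click 3 (5,1) count=3: revealed 1 new [(5,1)] -> total=8

Answer: ..#....
.......
.......
.....##
.....##
.#...##
.......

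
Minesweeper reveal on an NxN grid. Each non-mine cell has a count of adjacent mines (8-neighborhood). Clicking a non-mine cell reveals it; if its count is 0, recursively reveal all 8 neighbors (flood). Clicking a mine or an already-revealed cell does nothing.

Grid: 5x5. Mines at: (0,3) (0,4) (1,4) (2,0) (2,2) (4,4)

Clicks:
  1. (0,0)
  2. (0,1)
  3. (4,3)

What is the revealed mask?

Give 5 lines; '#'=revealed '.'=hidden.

Answer: ###..
###..
.....
.....
...#.

Derivation:
Click 1 (0,0) count=0: revealed 6 new [(0,0) (0,1) (0,2) (1,0) (1,1) (1,2)] -> total=6
Click 2 (0,1) count=0: revealed 0 new [(none)] -> total=6
Click 3 (4,3) count=1: revealed 1 new [(4,3)] -> total=7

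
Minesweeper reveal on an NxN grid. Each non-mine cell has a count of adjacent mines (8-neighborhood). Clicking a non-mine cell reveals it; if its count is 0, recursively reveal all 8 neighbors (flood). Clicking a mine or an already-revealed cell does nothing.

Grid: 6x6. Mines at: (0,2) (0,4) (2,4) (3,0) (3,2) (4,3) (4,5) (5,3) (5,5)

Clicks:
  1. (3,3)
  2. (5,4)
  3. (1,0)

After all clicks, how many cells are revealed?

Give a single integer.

Answer: 8

Derivation:
Click 1 (3,3) count=3: revealed 1 new [(3,3)] -> total=1
Click 2 (5,4) count=4: revealed 1 new [(5,4)] -> total=2
Click 3 (1,0) count=0: revealed 6 new [(0,0) (0,1) (1,0) (1,1) (2,0) (2,1)] -> total=8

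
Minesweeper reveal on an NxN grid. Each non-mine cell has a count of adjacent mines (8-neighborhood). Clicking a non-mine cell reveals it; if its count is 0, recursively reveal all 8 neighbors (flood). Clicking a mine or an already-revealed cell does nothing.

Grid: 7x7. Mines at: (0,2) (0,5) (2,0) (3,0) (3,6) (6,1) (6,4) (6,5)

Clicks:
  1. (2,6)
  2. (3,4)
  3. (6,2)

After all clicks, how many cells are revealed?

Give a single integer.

Answer: 27

Derivation:
Click 1 (2,6) count=1: revealed 1 new [(2,6)] -> total=1
Click 2 (3,4) count=0: revealed 25 new [(1,1) (1,2) (1,3) (1,4) (1,5) (2,1) (2,2) (2,3) (2,4) (2,5) (3,1) (3,2) (3,3) (3,4) (3,5) (4,1) (4,2) (4,3) (4,4) (4,5) (5,1) (5,2) (5,3) (5,4) (5,5)] -> total=26
Click 3 (6,2) count=1: revealed 1 new [(6,2)] -> total=27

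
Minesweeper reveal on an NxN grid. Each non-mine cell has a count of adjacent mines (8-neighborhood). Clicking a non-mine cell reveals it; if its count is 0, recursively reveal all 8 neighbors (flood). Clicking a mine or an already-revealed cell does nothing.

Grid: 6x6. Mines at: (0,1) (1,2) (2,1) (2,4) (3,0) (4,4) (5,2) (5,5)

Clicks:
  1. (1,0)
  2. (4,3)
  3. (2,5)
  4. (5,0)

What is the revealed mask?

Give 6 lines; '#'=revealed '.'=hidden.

Answer: ......
#.....
.....#
......
##.#..
##....

Derivation:
Click 1 (1,0) count=2: revealed 1 new [(1,0)] -> total=1
Click 2 (4,3) count=2: revealed 1 new [(4,3)] -> total=2
Click 3 (2,5) count=1: revealed 1 new [(2,5)] -> total=3
Click 4 (5,0) count=0: revealed 4 new [(4,0) (4,1) (5,0) (5,1)] -> total=7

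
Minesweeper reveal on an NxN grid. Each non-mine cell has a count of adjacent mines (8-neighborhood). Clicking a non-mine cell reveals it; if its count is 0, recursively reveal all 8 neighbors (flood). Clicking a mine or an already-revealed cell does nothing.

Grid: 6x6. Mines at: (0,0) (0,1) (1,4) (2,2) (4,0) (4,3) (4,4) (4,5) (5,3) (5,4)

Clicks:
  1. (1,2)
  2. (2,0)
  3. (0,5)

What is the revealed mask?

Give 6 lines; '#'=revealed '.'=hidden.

Answer: .....#
###...
##....
##....
......
......

Derivation:
Click 1 (1,2) count=2: revealed 1 new [(1,2)] -> total=1
Click 2 (2,0) count=0: revealed 6 new [(1,0) (1,1) (2,0) (2,1) (3,0) (3,1)] -> total=7
Click 3 (0,5) count=1: revealed 1 new [(0,5)] -> total=8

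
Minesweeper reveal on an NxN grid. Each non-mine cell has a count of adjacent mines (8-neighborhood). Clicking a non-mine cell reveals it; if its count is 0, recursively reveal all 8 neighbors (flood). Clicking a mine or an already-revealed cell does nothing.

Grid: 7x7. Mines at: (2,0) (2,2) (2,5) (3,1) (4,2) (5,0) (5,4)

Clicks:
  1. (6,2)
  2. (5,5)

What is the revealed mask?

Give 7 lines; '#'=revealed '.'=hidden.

Click 1 (6,2) count=0: revealed 6 new [(5,1) (5,2) (5,3) (6,1) (6,2) (6,3)] -> total=6
Click 2 (5,5) count=1: revealed 1 new [(5,5)] -> total=7

Answer: .......
.......
.......
.......
.......
.###.#.
.###...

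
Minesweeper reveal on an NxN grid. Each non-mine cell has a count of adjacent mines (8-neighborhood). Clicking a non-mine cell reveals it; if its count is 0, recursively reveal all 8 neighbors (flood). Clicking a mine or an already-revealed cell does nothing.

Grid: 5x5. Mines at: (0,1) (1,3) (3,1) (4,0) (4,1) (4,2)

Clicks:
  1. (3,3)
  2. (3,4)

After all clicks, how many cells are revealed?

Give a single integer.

Answer: 6

Derivation:
Click 1 (3,3) count=1: revealed 1 new [(3,3)] -> total=1
Click 2 (3,4) count=0: revealed 5 new [(2,3) (2,4) (3,4) (4,3) (4,4)] -> total=6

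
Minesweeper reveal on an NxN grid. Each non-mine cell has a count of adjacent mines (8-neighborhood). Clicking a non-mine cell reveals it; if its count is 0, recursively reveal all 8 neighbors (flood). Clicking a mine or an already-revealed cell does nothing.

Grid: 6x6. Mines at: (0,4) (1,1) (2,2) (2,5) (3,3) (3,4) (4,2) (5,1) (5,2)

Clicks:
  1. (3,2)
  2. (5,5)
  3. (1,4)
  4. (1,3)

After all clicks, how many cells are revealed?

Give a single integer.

Answer: 9

Derivation:
Click 1 (3,2) count=3: revealed 1 new [(3,2)] -> total=1
Click 2 (5,5) count=0: revealed 6 new [(4,3) (4,4) (4,5) (5,3) (5,4) (5,5)] -> total=7
Click 3 (1,4) count=2: revealed 1 new [(1,4)] -> total=8
Click 4 (1,3) count=2: revealed 1 new [(1,3)] -> total=9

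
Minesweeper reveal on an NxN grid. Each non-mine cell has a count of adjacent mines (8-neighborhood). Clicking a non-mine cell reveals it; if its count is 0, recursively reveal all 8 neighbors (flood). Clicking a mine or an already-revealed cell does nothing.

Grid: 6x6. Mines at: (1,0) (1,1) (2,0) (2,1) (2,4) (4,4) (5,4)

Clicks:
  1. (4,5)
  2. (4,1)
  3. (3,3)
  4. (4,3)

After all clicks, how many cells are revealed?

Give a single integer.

Click 1 (4,5) count=2: revealed 1 new [(4,5)] -> total=1
Click 2 (4,1) count=0: revealed 12 new [(3,0) (3,1) (3,2) (3,3) (4,0) (4,1) (4,2) (4,3) (5,0) (5,1) (5,2) (5,3)] -> total=13
Click 3 (3,3) count=2: revealed 0 new [(none)] -> total=13
Click 4 (4,3) count=2: revealed 0 new [(none)] -> total=13

Answer: 13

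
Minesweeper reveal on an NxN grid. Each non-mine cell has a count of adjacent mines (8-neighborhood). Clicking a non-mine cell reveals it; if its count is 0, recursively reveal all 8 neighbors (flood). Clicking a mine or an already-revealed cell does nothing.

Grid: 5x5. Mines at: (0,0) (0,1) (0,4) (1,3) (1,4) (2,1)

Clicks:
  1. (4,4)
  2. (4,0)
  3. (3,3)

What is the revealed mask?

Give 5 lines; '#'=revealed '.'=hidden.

Answer: .....
.....
..###
#####
#####

Derivation:
Click 1 (4,4) count=0: revealed 13 new [(2,2) (2,3) (2,4) (3,0) (3,1) (3,2) (3,3) (3,4) (4,0) (4,1) (4,2) (4,3) (4,4)] -> total=13
Click 2 (4,0) count=0: revealed 0 new [(none)] -> total=13
Click 3 (3,3) count=0: revealed 0 new [(none)] -> total=13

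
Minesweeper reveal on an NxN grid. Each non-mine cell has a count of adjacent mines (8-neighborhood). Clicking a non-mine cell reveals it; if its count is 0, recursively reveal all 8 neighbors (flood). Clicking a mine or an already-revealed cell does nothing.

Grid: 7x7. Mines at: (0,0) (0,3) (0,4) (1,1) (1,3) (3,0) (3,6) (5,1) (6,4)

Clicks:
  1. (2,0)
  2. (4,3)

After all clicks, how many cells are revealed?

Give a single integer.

Answer: 20

Derivation:
Click 1 (2,0) count=2: revealed 1 new [(2,0)] -> total=1
Click 2 (4,3) count=0: revealed 19 new [(2,1) (2,2) (2,3) (2,4) (2,5) (3,1) (3,2) (3,3) (3,4) (3,5) (4,1) (4,2) (4,3) (4,4) (4,5) (5,2) (5,3) (5,4) (5,5)] -> total=20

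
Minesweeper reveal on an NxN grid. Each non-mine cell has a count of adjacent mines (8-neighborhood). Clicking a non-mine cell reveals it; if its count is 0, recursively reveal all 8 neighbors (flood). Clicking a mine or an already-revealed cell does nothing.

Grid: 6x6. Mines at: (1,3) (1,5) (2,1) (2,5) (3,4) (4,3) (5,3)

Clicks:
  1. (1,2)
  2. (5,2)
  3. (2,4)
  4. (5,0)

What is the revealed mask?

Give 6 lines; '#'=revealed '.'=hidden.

Click 1 (1,2) count=2: revealed 1 new [(1,2)] -> total=1
Click 2 (5,2) count=2: revealed 1 new [(5,2)] -> total=2
Click 3 (2,4) count=4: revealed 1 new [(2,4)] -> total=3
Click 4 (5,0) count=0: revealed 8 new [(3,0) (3,1) (3,2) (4,0) (4,1) (4,2) (5,0) (5,1)] -> total=11

Answer: ......
..#...
....#.
###...
###...
###...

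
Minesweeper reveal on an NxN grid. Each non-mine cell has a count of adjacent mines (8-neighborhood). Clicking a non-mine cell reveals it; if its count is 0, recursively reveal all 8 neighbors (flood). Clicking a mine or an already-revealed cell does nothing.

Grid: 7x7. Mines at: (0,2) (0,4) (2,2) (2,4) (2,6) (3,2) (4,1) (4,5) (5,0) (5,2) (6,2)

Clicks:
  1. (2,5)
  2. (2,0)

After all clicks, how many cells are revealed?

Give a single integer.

Click 1 (2,5) count=2: revealed 1 new [(2,5)] -> total=1
Click 2 (2,0) count=0: revealed 8 new [(0,0) (0,1) (1,0) (1,1) (2,0) (2,1) (3,0) (3,1)] -> total=9

Answer: 9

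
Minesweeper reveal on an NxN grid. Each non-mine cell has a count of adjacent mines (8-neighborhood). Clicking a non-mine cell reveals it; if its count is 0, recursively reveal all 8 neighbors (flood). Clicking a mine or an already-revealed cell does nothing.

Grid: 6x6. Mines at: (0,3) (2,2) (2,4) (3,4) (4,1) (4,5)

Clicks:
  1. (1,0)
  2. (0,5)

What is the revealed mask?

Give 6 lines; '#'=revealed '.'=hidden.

Click 1 (1,0) count=0: revealed 10 new [(0,0) (0,1) (0,2) (1,0) (1,1) (1,2) (2,0) (2,1) (3,0) (3,1)] -> total=10
Click 2 (0,5) count=0: revealed 4 new [(0,4) (0,5) (1,4) (1,5)] -> total=14

Answer: ###.##
###.##
##....
##....
......
......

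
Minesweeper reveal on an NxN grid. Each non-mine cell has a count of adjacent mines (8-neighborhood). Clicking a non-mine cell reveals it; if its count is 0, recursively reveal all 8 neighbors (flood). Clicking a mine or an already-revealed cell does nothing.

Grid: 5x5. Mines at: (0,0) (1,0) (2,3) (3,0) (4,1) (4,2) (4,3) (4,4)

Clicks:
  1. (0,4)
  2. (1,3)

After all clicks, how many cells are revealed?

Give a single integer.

Answer: 8

Derivation:
Click 1 (0,4) count=0: revealed 8 new [(0,1) (0,2) (0,3) (0,4) (1,1) (1,2) (1,3) (1,4)] -> total=8
Click 2 (1,3) count=1: revealed 0 new [(none)] -> total=8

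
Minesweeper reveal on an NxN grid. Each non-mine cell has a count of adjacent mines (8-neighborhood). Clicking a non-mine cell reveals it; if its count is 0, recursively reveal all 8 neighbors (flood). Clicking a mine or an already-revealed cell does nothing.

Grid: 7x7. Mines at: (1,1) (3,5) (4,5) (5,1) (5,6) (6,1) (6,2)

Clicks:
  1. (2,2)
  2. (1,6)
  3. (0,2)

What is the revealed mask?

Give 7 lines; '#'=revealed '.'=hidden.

Click 1 (2,2) count=1: revealed 1 new [(2,2)] -> total=1
Click 2 (1,6) count=0: revealed 29 new [(0,2) (0,3) (0,4) (0,5) (0,6) (1,2) (1,3) (1,4) (1,5) (1,6) (2,0) (2,1) (2,3) (2,4) (2,5) (2,6) (3,0) (3,1) (3,2) (3,3) (3,4) (4,0) (4,1) (4,2) (4,3) (4,4) (5,2) (5,3) (5,4)] -> total=30
Click 3 (0,2) count=1: revealed 0 new [(none)] -> total=30

Answer: ..#####
..#####
#######
#####..
#####..
..###..
.......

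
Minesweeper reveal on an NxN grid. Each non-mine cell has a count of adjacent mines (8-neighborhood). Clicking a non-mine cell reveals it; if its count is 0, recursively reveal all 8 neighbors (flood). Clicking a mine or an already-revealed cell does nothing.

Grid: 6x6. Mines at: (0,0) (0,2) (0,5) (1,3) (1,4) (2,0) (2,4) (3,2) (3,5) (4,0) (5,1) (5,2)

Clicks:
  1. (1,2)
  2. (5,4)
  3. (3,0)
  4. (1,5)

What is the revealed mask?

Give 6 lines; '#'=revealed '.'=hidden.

Answer: ......
..#..#
......
#.....
...###
...###

Derivation:
Click 1 (1,2) count=2: revealed 1 new [(1,2)] -> total=1
Click 2 (5,4) count=0: revealed 6 new [(4,3) (4,4) (4,5) (5,3) (5,4) (5,5)] -> total=7
Click 3 (3,0) count=2: revealed 1 new [(3,0)] -> total=8
Click 4 (1,5) count=3: revealed 1 new [(1,5)] -> total=9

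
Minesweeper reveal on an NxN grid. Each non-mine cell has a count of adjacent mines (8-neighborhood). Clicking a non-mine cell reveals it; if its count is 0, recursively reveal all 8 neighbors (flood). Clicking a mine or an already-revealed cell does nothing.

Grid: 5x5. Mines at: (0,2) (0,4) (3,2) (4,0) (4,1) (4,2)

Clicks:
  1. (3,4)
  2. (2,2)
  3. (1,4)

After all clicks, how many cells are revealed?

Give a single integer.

Answer: 9

Derivation:
Click 1 (3,4) count=0: revealed 8 new [(1,3) (1,4) (2,3) (2,4) (3,3) (3,4) (4,3) (4,4)] -> total=8
Click 2 (2,2) count=1: revealed 1 new [(2,2)] -> total=9
Click 3 (1,4) count=1: revealed 0 new [(none)] -> total=9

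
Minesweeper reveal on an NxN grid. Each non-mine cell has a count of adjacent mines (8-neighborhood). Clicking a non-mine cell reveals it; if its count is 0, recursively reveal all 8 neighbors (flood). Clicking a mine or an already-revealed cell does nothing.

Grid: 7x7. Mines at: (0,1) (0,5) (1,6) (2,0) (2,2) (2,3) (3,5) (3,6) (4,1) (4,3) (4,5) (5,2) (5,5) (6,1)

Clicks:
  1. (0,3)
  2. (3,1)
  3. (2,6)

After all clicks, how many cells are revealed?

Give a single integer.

Click 1 (0,3) count=0: revealed 6 new [(0,2) (0,3) (0,4) (1,2) (1,3) (1,4)] -> total=6
Click 2 (3,1) count=3: revealed 1 new [(3,1)] -> total=7
Click 3 (2,6) count=3: revealed 1 new [(2,6)] -> total=8

Answer: 8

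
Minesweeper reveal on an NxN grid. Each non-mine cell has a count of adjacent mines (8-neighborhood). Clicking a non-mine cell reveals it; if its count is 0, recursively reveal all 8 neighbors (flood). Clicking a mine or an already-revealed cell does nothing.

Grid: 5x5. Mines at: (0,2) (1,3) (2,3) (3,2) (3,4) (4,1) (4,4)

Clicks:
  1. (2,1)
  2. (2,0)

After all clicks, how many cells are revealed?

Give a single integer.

Click 1 (2,1) count=1: revealed 1 new [(2,1)] -> total=1
Click 2 (2,0) count=0: revealed 7 new [(0,0) (0,1) (1,0) (1,1) (2,0) (3,0) (3,1)] -> total=8

Answer: 8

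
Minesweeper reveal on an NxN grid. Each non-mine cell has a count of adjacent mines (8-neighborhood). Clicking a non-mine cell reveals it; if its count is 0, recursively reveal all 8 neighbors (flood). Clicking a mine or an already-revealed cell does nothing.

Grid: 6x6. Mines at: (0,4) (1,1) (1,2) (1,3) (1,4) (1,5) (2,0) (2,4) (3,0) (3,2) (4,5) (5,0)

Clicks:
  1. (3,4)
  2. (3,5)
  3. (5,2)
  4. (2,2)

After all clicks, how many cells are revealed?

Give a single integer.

Answer: 11

Derivation:
Click 1 (3,4) count=2: revealed 1 new [(3,4)] -> total=1
Click 2 (3,5) count=2: revealed 1 new [(3,5)] -> total=2
Click 3 (5,2) count=0: revealed 8 new [(4,1) (4,2) (4,3) (4,4) (5,1) (5,2) (5,3) (5,4)] -> total=10
Click 4 (2,2) count=4: revealed 1 new [(2,2)] -> total=11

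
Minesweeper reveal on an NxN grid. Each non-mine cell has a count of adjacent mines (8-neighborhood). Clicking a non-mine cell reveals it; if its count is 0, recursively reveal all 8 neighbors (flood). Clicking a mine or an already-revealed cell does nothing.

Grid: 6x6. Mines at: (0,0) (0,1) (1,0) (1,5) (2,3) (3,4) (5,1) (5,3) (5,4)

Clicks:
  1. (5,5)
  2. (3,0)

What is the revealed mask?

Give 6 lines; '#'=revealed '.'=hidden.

Click 1 (5,5) count=1: revealed 1 new [(5,5)] -> total=1
Click 2 (3,0) count=0: revealed 9 new [(2,0) (2,1) (2,2) (3,0) (3,1) (3,2) (4,0) (4,1) (4,2)] -> total=10

Answer: ......
......
###...
###...
###...
.....#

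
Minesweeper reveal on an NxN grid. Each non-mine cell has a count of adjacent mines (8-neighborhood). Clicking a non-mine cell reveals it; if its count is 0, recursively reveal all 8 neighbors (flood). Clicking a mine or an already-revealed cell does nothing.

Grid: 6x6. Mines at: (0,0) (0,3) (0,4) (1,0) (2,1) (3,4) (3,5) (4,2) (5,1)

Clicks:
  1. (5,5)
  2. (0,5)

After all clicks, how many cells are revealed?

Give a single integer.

Click 1 (5,5) count=0: revealed 6 new [(4,3) (4,4) (4,5) (5,3) (5,4) (5,5)] -> total=6
Click 2 (0,5) count=1: revealed 1 new [(0,5)] -> total=7

Answer: 7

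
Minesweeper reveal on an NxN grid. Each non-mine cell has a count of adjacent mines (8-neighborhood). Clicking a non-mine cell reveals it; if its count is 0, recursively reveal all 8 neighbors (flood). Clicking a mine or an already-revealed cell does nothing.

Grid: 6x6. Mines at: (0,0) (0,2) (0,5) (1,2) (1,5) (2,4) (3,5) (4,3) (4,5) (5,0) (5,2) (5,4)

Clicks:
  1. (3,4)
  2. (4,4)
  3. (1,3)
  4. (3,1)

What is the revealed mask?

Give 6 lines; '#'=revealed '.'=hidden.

Click 1 (3,4) count=4: revealed 1 new [(3,4)] -> total=1
Click 2 (4,4) count=4: revealed 1 new [(4,4)] -> total=2
Click 3 (1,3) count=3: revealed 1 new [(1,3)] -> total=3
Click 4 (3,1) count=0: revealed 11 new [(1,0) (1,1) (2,0) (2,1) (2,2) (3,0) (3,1) (3,2) (4,0) (4,1) (4,2)] -> total=14

Answer: ......
##.#..
###...
###.#.
###.#.
......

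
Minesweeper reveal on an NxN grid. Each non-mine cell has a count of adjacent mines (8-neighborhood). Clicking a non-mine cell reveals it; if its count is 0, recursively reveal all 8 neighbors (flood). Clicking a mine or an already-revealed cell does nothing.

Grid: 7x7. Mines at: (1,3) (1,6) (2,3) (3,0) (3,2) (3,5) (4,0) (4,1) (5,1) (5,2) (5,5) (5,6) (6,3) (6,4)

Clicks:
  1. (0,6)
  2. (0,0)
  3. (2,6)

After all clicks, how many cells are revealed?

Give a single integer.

Click 1 (0,6) count=1: revealed 1 new [(0,6)] -> total=1
Click 2 (0,0) count=0: revealed 9 new [(0,0) (0,1) (0,2) (1,0) (1,1) (1,2) (2,0) (2,1) (2,2)] -> total=10
Click 3 (2,6) count=2: revealed 1 new [(2,6)] -> total=11

Answer: 11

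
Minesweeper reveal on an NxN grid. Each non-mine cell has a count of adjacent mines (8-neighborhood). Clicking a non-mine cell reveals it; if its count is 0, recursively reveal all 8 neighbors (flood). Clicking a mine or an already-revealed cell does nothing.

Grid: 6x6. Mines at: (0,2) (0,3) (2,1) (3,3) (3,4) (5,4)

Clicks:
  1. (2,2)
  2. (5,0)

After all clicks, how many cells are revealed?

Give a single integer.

Answer: 12

Derivation:
Click 1 (2,2) count=2: revealed 1 new [(2,2)] -> total=1
Click 2 (5,0) count=0: revealed 11 new [(3,0) (3,1) (3,2) (4,0) (4,1) (4,2) (4,3) (5,0) (5,1) (5,2) (5,3)] -> total=12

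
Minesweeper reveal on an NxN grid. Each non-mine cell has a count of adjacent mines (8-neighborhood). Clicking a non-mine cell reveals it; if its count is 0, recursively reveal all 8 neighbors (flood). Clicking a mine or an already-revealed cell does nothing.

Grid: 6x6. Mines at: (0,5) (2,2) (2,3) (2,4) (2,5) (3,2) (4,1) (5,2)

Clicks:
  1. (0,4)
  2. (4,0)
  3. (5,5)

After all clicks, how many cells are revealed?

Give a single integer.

Answer: 11

Derivation:
Click 1 (0,4) count=1: revealed 1 new [(0,4)] -> total=1
Click 2 (4,0) count=1: revealed 1 new [(4,0)] -> total=2
Click 3 (5,5) count=0: revealed 9 new [(3,3) (3,4) (3,5) (4,3) (4,4) (4,5) (5,3) (5,4) (5,5)] -> total=11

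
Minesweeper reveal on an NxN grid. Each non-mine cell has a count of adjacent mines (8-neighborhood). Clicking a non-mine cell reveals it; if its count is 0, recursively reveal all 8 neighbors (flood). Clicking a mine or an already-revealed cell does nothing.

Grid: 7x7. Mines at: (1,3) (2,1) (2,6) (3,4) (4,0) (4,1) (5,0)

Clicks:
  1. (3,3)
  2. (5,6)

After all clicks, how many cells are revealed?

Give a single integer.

Click 1 (3,3) count=1: revealed 1 new [(3,3)] -> total=1
Click 2 (5,6) count=0: revealed 19 new [(3,5) (3,6) (4,2) (4,3) (4,4) (4,5) (4,6) (5,1) (5,2) (5,3) (5,4) (5,5) (5,6) (6,1) (6,2) (6,3) (6,4) (6,5) (6,6)] -> total=20

Answer: 20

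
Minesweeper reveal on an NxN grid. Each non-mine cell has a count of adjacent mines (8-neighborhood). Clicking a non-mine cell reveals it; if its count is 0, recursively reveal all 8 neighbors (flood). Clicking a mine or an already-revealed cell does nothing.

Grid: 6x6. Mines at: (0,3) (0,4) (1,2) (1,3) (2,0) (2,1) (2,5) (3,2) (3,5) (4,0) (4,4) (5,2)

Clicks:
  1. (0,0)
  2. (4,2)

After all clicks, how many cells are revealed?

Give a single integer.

Click 1 (0,0) count=0: revealed 4 new [(0,0) (0,1) (1,0) (1,1)] -> total=4
Click 2 (4,2) count=2: revealed 1 new [(4,2)] -> total=5

Answer: 5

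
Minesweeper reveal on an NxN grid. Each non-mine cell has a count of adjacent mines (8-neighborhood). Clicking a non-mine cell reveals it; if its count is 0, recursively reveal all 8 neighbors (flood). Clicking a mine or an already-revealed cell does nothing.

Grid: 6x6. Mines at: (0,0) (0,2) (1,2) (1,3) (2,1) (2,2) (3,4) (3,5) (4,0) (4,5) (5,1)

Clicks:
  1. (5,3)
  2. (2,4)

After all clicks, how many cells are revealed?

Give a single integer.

Click 1 (5,3) count=0: revealed 6 new [(4,2) (4,3) (4,4) (5,2) (5,3) (5,4)] -> total=6
Click 2 (2,4) count=3: revealed 1 new [(2,4)] -> total=7

Answer: 7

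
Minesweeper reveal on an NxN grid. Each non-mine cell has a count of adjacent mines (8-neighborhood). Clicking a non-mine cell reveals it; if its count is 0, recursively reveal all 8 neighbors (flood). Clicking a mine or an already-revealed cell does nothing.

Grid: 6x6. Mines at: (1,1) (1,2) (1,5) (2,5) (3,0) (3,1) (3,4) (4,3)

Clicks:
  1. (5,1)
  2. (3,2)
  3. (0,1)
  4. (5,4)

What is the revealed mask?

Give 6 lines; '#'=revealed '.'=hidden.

Click 1 (5,1) count=0: revealed 6 new [(4,0) (4,1) (4,2) (5,0) (5,1) (5,2)] -> total=6
Click 2 (3,2) count=2: revealed 1 new [(3,2)] -> total=7
Click 3 (0,1) count=2: revealed 1 new [(0,1)] -> total=8
Click 4 (5,4) count=1: revealed 1 new [(5,4)] -> total=9

Answer: .#....
......
......
..#...
###...
###.#.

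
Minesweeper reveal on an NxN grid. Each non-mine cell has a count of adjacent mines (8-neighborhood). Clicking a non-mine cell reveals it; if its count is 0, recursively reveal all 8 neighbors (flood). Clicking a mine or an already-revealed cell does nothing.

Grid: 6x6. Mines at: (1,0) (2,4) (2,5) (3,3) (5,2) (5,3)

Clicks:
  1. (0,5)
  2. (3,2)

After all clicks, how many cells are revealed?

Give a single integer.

Click 1 (0,5) count=0: revealed 13 new [(0,1) (0,2) (0,3) (0,4) (0,5) (1,1) (1,2) (1,3) (1,4) (1,5) (2,1) (2,2) (2,3)] -> total=13
Click 2 (3,2) count=1: revealed 1 new [(3,2)] -> total=14

Answer: 14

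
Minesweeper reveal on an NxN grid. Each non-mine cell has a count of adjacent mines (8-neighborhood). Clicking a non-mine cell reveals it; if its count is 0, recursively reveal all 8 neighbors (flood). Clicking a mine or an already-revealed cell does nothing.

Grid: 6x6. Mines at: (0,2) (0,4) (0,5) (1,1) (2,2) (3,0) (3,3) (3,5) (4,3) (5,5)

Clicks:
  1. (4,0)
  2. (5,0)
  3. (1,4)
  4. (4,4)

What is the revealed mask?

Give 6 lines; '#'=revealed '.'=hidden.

Click 1 (4,0) count=1: revealed 1 new [(4,0)] -> total=1
Click 2 (5,0) count=0: revealed 5 new [(4,1) (4,2) (5,0) (5,1) (5,2)] -> total=6
Click 3 (1,4) count=2: revealed 1 new [(1,4)] -> total=7
Click 4 (4,4) count=4: revealed 1 new [(4,4)] -> total=8

Answer: ......
....#.
......
......
###.#.
###...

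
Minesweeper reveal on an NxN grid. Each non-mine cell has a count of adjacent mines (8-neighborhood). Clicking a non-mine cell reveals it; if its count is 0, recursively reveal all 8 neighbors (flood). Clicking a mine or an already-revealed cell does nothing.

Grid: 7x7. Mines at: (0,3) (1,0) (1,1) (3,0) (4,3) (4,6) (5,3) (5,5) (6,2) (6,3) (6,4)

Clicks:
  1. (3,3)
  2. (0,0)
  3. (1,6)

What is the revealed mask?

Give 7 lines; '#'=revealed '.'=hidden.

Click 1 (3,3) count=1: revealed 1 new [(3,3)] -> total=1
Click 2 (0,0) count=2: revealed 1 new [(0,0)] -> total=2
Click 3 (1,6) count=0: revealed 17 new [(0,4) (0,5) (0,6) (1,2) (1,3) (1,4) (1,5) (1,6) (2,2) (2,3) (2,4) (2,5) (2,6) (3,2) (3,4) (3,5) (3,6)] -> total=19

Answer: #...###
..#####
..#####
..#####
.......
.......
.......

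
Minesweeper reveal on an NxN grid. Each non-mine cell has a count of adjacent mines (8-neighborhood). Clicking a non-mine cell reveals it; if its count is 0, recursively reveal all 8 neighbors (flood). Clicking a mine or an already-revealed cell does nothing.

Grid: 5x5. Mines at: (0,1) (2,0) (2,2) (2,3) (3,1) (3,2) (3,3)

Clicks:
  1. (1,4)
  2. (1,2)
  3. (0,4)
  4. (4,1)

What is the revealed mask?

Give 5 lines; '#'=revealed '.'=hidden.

Click 1 (1,4) count=1: revealed 1 new [(1,4)] -> total=1
Click 2 (1,2) count=3: revealed 1 new [(1,2)] -> total=2
Click 3 (0,4) count=0: revealed 4 new [(0,2) (0,3) (0,4) (1,3)] -> total=6
Click 4 (4,1) count=2: revealed 1 new [(4,1)] -> total=7

Answer: ..###
..###
.....
.....
.#...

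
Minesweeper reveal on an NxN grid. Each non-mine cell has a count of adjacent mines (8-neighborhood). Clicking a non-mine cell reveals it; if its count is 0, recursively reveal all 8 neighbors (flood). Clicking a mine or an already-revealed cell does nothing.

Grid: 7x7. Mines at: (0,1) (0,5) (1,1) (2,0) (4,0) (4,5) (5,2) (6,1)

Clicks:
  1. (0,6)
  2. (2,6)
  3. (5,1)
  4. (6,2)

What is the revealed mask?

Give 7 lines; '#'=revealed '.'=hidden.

Answer: ..###.#
..#####
.######
.######
.####..
.#.....
..#....

Derivation:
Click 1 (0,6) count=1: revealed 1 new [(0,6)] -> total=1
Click 2 (2,6) count=0: revealed 24 new [(0,2) (0,3) (0,4) (1,2) (1,3) (1,4) (1,5) (1,6) (2,1) (2,2) (2,3) (2,4) (2,5) (2,6) (3,1) (3,2) (3,3) (3,4) (3,5) (3,6) (4,1) (4,2) (4,3) (4,4)] -> total=25
Click 3 (5,1) count=3: revealed 1 new [(5,1)] -> total=26
Click 4 (6,2) count=2: revealed 1 new [(6,2)] -> total=27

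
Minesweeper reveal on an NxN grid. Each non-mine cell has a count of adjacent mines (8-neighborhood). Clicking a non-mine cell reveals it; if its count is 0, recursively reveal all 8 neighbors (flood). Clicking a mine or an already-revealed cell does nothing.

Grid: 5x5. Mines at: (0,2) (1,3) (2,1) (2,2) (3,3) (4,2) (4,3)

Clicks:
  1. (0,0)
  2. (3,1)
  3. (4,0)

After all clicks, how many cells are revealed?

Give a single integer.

Click 1 (0,0) count=0: revealed 4 new [(0,0) (0,1) (1,0) (1,1)] -> total=4
Click 2 (3,1) count=3: revealed 1 new [(3,1)] -> total=5
Click 3 (4,0) count=0: revealed 3 new [(3,0) (4,0) (4,1)] -> total=8

Answer: 8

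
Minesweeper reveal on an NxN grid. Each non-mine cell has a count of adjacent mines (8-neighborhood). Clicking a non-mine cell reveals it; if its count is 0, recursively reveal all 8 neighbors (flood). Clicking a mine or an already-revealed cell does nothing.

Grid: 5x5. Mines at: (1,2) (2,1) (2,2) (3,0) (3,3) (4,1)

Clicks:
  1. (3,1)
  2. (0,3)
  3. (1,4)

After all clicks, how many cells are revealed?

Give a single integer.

Answer: 7

Derivation:
Click 1 (3,1) count=4: revealed 1 new [(3,1)] -> total=1
Click 2 (0,3) count=1: revealed 1 new [(0,3)] -> total=2
Click 3 (1,4) count=0: revealed 5 new [(0,4) (1,3) (1,4) (2,3) (2,4)] -> total=7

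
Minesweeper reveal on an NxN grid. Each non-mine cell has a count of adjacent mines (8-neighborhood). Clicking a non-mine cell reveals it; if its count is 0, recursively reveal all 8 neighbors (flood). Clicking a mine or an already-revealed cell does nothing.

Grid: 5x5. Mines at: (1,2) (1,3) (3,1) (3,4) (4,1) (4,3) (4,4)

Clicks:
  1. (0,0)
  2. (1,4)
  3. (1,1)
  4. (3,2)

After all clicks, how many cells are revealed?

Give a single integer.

Click 1 (0,0) count=0: revealed 6 new [(0,0) (0,1) (1,0) (1,1) (2,0) (2,1)] -> total=6
Click 2 (1,4) count=1: revealed 1 new [(1,4)] -> total=7
Click 3 (1,1) count=1: revealed 0 new [(none)] -> total=7
Click 4 (3,2) count=3: revealed 1 new [(3,2)] -> total=8

Answer: 8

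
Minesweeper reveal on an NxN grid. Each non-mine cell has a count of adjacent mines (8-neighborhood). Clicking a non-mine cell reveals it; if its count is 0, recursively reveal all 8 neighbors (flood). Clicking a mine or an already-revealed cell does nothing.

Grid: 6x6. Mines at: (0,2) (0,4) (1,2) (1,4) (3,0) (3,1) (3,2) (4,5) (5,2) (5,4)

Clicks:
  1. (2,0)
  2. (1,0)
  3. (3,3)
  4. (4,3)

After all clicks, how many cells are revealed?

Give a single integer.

Answer: 8

Derivation:
Click 1 (2,0) count=2: revealed 1 new [(2,0)] -> total=1
Click 2 (1,0) count=0: revealed 5 new [(0,0) (0,1) (1,0) (1,1) (2,1)] -> total=6
Click 3 (3,3) count=1: revealed 1 new [(3,3)] -> total=7
Click 4 (4,3) count=3: revealed 1 new [(4,3)] -> total=8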